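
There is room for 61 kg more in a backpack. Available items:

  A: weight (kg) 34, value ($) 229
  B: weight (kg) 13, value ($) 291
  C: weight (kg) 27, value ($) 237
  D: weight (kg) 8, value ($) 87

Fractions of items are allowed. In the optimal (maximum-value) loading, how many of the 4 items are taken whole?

3

Sort by value per unit weight and fill in that order.
Ratios (sorted): B 22.38, D 10.88, C 8.78, A 6.74
take B (13 @ 291); take D (8 @ 87); take C (27 @ 237); take 13/34 of A → 87.56. Capacity used 61/61.
3 item(s) taken whole; one partial (take 13/34 of A).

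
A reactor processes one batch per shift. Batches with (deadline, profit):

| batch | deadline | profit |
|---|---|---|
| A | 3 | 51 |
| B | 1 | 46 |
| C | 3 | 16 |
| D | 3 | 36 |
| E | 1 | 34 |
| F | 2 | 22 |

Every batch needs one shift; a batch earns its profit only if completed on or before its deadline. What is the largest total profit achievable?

133

Sort by profit descending; place each in the latest free slot ≤ its deadline.
By profit: A(d3,51), B(d1,46), D(d3,36), E(d1,34), F(d2,22), C(d3,16)
A→slot 3; B→slot 1; D→slot 2; E skipped; F skipped; C skipped.
Profit = 46 + 36 + 51 = 133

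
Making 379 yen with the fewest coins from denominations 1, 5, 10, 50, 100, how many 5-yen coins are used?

379 − 3×100→79 − 1×50→29 − 2×10→9 − 1×5→4 − 4×1→0
Count of 5: 1

1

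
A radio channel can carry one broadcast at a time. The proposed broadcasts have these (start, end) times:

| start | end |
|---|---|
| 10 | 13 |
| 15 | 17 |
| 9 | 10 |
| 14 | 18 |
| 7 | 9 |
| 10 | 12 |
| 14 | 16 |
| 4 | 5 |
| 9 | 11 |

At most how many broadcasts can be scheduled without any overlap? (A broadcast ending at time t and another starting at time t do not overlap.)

By end time: (4,5), (7,9), (9,10), (9,11), (10,12), (10,13), (14,16), (15,17), (14,18).
Pick (4,5); next start ≥ 5 → (7,9); next start ≥ 9 → (9,10); next start ≥ 10 → (10,12); next start ≥ 12 → (14,16).
Selected 5 broadcasts.

5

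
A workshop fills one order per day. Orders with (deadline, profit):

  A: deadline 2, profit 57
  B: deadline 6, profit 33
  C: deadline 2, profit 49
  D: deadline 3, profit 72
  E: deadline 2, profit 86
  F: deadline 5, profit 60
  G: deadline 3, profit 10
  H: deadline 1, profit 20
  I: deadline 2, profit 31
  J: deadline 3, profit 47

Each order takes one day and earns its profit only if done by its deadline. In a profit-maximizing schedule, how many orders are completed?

Sort by profit descending; place each in the latest free slot ≤ its deadline.
Profit order: E=86 D=72 F=60 A=57 C=49 J=47 B=33 I=31 H=20 G=10
Assign: E→slot 2, D→slot 3, F→slot 5, A→slot 1, C skipped, J skipped, B→slot 6, I skipped, H skipped, G skipped.
Slots: [1:A] [2:E] [3:D] [5:F] [6:B]
5 of 10 scheduled.

5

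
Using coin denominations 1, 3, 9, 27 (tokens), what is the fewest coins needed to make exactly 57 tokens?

3

57 − 2×27→3 − 1×3→0
Total coins = 2 + 1 = 3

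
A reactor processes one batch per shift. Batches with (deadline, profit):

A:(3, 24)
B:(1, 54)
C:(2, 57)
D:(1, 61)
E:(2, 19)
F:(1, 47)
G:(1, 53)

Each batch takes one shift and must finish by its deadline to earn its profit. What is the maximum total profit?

Take jobs in profit order; each goes to the latest open slot no later than its deadline.
Profit order: D=61 C=57 B=54 G=53 F=47 A=24 E=19
Assign: D→slot 1, C→slot 2, B skipped, G skipped, F skipped, A→slot 3, E skipped.
Slots: [1:D] [2:C] [3:A]
Profit = 61 + 57 + 24 = 142

142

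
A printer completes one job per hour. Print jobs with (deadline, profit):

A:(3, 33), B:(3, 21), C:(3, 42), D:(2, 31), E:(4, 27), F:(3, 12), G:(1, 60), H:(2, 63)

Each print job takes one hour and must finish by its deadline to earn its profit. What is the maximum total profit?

Profit order: H=63 G=60 C=42 A=33 D=31 E=27 B=21 F=12
Assign: H→slot 2, G→slot 1, C→slot 3, A skipped, D skipped, E→slot 4, B skipped, F skipped.
Slots: [1:G] [2:H] [3:C] [4:E]
Profit = 60 + 63 + 42 + 27 = 192

192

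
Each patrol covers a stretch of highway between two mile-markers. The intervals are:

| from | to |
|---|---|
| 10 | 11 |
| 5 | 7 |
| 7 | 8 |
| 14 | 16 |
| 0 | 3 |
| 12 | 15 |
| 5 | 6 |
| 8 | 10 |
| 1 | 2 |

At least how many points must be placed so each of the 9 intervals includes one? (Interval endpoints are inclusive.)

5

By right end: [1,2]  [0,3]  [5,6]  [5,7]  [7,8]  [8,10]  [10,11]  [12,15]  [14,16]
[1,2] uncovered → point at 2; [5,6] uncovered → point at 6; [7,8] uncovered → point at 8; [10,11] uncovered → point at 11; [12,15] uncovered → point at 15.
Points: 2, 6, 8, 11, 15 (5 total).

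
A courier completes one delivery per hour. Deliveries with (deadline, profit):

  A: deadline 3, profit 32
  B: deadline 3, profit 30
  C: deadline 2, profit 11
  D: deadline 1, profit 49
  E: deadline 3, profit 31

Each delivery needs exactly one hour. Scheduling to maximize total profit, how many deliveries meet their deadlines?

Profit order: D=49 A=32 E=31 B=30 C=11
Assign: D→slot 1, A→slot 3, E→slot 2, B skipped, C skipped.
Slots: [1:D] [2:E] [3:A]
3 of 5 scheduled.

3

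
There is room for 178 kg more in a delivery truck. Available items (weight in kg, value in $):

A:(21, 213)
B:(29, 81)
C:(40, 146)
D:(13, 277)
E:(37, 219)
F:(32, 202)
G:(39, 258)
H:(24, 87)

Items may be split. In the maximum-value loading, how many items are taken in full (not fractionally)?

Sort by value per unit weight and fill in that order.
Ratios (sorted): D 21.31, A 10.14, G 6.62, F 6.31, E 5.92, C 3.65, H 3.62, B 2.79
take D (13 @ 277); take A (21 @ 213); take G (39 @ 258); take F (32 @ 202); take E (37 @ 219); take 36/40 of C → 131.40. Capacity used 178/178.
5 item(s) taken whole; one partial (take 36/40 of C).

5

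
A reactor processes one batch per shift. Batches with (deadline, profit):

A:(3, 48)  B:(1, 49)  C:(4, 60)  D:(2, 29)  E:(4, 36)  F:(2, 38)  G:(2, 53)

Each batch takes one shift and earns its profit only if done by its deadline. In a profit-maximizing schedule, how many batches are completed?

4

Sort by profit descending; place each in the latest free slot ≤ its deadline.
Profit order: C=60 G=53 B=49 A=48 F=38 E=36 D=29
Assign: C→slot 4, G→slot 2, B→slot 1, A→slot 3, F skipped, E skipped, D skipped.
Slots: [1:B] [2:G] [3:A] [4:C]
4 of 7 scheduled.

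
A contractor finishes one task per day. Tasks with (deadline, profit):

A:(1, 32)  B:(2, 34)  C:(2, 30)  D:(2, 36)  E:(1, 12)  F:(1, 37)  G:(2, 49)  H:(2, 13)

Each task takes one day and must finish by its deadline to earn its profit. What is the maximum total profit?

86

Sort by profit descending; place each in the latest free slot ≤ its deadline.
Profit order: G=49 F=37 D=36 B=34 A=32 C=30 H=13 E=12
Assign: G→slot 2, F→slot 1, D skipped, B skipped, A skipped, C skipped, H skipped, E skipped.
Slots: [1:F] [2:G]
Profit = 37 + 49 = 86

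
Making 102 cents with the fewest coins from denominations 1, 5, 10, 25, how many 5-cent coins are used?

Use the largest denomination that fits, subtract, and repeat.
102 − 4×25→2 − 2×1→0
Count of 5: 0

0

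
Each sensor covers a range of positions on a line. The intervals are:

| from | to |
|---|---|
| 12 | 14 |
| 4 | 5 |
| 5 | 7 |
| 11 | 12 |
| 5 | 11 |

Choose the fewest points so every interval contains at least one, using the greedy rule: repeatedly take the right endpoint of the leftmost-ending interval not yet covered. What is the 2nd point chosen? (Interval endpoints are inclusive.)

Sorted: [4,5] [5,7] [5,11] [11,12] [12,14]
{[4,5],[5,7],[5,11]} hit by 5; {[11,12],[12,14]} hit by 12.
Points: 5, 12 (2 total).

12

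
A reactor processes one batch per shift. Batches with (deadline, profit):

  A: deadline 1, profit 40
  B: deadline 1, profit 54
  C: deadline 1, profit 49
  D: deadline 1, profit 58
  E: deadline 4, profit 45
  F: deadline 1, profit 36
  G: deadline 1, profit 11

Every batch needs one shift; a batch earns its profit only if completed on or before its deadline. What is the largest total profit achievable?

Sort by profit descending; place each in the latest free slot ≤ its deadline.
By profit: D(d1,58), B(d1,54), C(d1,49), E(d4,45), A(d1,40), F(d1,36), G(d1,11)
D→slot 1; B skipped; C skipped; E→slot 4; A skipped; F skipped; G skipped.
Profit = 58 + 45 = 103

103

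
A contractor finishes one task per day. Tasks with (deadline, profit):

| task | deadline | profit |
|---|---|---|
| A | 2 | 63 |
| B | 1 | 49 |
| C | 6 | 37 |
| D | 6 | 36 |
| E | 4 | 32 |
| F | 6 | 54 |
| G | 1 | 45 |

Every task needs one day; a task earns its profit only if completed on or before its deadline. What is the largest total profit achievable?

Take jobs in profit order; each goes to the latest open slot no later than its deadline.
By profit: A(d2,63), F(d6,54), B(d1,49), G(d1,45), C(d6,37), D(d6,36), E(d4,32)
A→slot 2; F→slot 6; B→slot 1; G skipped; C→slot 5; D→slot 4; E→slot 3.
Profit = 49 + 63 + 32 + 36 + 37 + 54 = 271

271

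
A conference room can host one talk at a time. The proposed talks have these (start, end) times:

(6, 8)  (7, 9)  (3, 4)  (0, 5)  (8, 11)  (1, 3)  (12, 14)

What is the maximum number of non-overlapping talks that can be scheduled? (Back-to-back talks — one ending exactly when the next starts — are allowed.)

5

Sort by end time and greedily take each interval whose start is ≥ the last chosen end.
Sorted by end: (1,3)  (3,4)  (0,5)  (6,8)  (7,9)  (8,11)  (12,14)
take (1,3); take (3,4); skip (0,5); take (6,8); take (8,11); take (12,14).
Selected 5 talks.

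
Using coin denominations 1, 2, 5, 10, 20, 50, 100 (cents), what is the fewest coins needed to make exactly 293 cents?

7

Greedy: take as many of the largest coin as possible, then repeat with the remainder.
293 = 2×100 + 1×50 + 2×20 + 1×2 + 1×1
Total coins = 2 + 1 + 2 + 1 + 1 = 7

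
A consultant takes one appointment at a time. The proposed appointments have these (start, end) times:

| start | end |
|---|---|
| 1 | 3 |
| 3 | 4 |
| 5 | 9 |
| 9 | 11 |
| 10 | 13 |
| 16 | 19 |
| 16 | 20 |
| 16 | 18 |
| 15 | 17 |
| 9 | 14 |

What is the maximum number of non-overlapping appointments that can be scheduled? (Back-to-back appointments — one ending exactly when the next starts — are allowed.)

Order by finish time; keep every interval that doesn't clash with the previous kept one.
By end time: (1,3), (3,4), (5,9), (9,11), (10,13), (9,14), (15,17), (16,18), (16,19), (16,20).
Pick (1,3); next start ≥ 3 → (3,4); next start ≥ 4 → (5,9); next start ≥ 9 → (9,11); next start ≥ 11 → (15,17).
Selected 5 appointments.

5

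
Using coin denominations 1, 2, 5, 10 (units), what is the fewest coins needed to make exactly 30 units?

3

Greedy: take as many of the largest coin as possible, then repeat with the remainder.
30 − 3×10→0
Total coins = 3 = 3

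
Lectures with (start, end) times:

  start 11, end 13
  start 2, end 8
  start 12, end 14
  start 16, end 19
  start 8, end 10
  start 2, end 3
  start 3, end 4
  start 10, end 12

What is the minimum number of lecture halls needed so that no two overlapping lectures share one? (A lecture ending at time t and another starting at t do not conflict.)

Count concurrent intervals with a sweep; the peak is the room count.
Events (time:±→running): 2:+→1 2:+→2 … peak 2.

2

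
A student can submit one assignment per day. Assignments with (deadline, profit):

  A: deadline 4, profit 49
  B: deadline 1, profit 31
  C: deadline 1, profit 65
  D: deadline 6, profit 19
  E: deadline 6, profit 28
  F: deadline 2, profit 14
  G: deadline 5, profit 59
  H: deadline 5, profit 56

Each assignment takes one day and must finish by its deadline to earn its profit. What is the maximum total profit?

By profit: C(d1,65), G(d5,59), H(d5,56), A(d4,49), B(d1,31), E(d6,28), D(d6,19), F(d2,14)
C→slot 1; G→slot 5; H→slot 4; A→slot 3; B skipped; E→slot 6; D→slot 2; F skipped.
Profit = 65 + 19 + 49 + 56 + 59 + 28 = 276

276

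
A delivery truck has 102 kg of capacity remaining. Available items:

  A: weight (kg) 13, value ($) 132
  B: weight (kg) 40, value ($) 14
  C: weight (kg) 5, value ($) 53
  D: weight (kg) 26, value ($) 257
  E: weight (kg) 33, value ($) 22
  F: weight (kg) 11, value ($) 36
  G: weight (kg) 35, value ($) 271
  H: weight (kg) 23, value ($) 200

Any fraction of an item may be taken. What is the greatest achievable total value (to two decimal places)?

Sort by value per unit weight and fill in that order.
Ratios (sorted): C 10.60, A 10.15, D 9.88, H 8.70, G 7.74, F 3.27, E 0.67, B 0.35
take C (5 @ 53); take A (13 @ 132); take D (26 @ 257); take H (23 @ 200); take G (35 @ 271). Capacity used 102/102.
Total value = 913.00

913.00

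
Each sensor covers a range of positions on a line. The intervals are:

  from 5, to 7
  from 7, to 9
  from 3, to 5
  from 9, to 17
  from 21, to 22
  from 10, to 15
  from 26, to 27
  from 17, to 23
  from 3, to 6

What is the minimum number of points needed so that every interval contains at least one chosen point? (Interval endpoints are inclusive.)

5

Sorted: [3,5] [3,6] [5,7] [7,9] [10,15] [9,17] [21,22] [17,23] [26,27]
{[3,5],[3,6],[5,7]} hit by 5; {[7,9]} hit by 9; {[10,15],[9,17]} hit by 15; {[21,22],[17,23]} hit by 22; {[26,27]} hit by 27.
Points: 5, 9, 15, 22, 27 (5 total).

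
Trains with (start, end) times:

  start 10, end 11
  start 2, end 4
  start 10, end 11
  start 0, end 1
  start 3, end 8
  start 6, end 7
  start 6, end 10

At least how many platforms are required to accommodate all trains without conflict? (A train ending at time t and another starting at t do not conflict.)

3

starts: [0, 2, 3, 6, 6, 10, 10]
ends:   [1, 4, 7, 8, 10, 11, 11]
s0→1 e1→0 s2→1 s3→2 e4→1 s6→2 s6→3  — peak 3.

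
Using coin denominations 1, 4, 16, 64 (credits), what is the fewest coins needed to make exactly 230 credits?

230 − 3×64→38 − 2×16→6 − 1×4→2 − 2×1→0
Total coins = 3 + 2 + 1 + 2 = 8

8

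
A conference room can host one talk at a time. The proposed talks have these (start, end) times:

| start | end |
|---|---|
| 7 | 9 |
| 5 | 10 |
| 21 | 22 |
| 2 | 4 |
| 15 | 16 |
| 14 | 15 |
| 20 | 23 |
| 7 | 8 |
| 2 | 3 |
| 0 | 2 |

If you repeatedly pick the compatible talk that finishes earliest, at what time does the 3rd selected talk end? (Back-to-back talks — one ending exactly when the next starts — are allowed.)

8

Greedy by earliest finish: after sorting by end time, pick each interval compatible with the last pick.
Sorted by end: (0,2)  (2,3)  (2,4)  (7,8)  (7,9)  (5,10)  (14,15)  (15,16)  (21,22)  (20,23)
take (0,2); take (2,3); take (7,8); skip (7,9); skip (5,10); take (14,15); take (15,16); take (21,22).
Selected: (0,2) (2,3) (7,8) (14,15) (15,16) (21,22)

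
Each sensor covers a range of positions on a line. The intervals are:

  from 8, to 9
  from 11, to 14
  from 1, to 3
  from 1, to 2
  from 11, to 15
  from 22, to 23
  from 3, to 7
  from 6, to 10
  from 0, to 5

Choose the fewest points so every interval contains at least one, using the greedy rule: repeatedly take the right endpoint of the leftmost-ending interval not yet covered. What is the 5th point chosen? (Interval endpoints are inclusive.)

Sorted: [1,2] [1,3] [0,5] [3,7] [8,9] [6,10] [11,14] [11,15] [22,23]
{[1,2],[1,3],[0,5]} hit by 2; {[3,7]} hit by 7; {[8,9],[6,10]} hit by 9; {[11,14],[11,15]} hit by 14; {[22,23]} hit by 23.
Points: 2, 7, 9, 14, 23 (5 total).

23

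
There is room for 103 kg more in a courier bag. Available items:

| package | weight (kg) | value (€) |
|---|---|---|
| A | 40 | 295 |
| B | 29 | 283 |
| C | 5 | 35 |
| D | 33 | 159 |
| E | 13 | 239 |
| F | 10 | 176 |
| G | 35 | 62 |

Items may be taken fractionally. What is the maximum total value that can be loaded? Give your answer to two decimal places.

1056.91

Ratios (sorted): E 18.38, F 17.60, B 9.76, A 7.38, C 7.00, D 4.82, G 1.77
take E (13 @ 239); take F (10 @ 176); take B (29 @ 283); take A (40 @ 295); take C (5 @ 35); take 6/33 of D → 28.91. Capacity used 103/103.
Total value = 1056.91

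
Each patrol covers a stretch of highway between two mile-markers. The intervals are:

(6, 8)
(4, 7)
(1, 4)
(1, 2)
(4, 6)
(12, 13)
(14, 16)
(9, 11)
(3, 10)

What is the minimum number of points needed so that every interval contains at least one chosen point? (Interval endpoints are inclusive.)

5

By right end: [1,2]  [1,4]  [4,6]  [4,7]  [6,8]  [3,10]  [9,11]  [12,13]  [14,16]
[1,2] uncovered → point at 2; [4,6] uncovered → point at 6; [9,11] uncovered → point at 11; [12,13] uncovered → point at 13; [14,16] uncovered → point at 16.
Points: 2, 6, 11, 13, 16 (5 total).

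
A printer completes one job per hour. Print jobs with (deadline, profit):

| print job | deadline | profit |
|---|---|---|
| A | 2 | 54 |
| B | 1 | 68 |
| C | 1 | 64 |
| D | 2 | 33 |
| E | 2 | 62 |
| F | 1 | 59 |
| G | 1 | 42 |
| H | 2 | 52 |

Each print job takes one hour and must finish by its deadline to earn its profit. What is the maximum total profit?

By profit: B(d1,68), C(d1,64), E(d2,62), F(d1,59), A(d2,54), H(d2,52), G(d1,42), D(d2,33)
B→slot 1; C skipped; E→slot 2; F skipped; A skipped; H skipped; G skipped; D skipped.
Profit = 68 + 62 = 130

130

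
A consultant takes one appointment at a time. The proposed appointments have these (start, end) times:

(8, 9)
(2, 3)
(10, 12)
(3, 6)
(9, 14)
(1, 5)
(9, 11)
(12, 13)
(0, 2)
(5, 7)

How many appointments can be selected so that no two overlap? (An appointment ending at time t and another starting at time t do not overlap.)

6

Sorted by end: (0,2)  (2,3)  (1,5)  (3,6)  (5,7)  (8,9)  (9,11)  (10,12)  (12,13)  (9,14)
take (0,2); take (2,3); skip (1,5); take (3,6); skip (5,7); take (8,9); take (9,11); skip (10,12); take (12,13).
Selected 6 appointments.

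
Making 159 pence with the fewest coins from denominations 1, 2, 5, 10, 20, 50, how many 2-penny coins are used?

159 = 3×50 + 1×5 + 2×2
Count of 2: 2

2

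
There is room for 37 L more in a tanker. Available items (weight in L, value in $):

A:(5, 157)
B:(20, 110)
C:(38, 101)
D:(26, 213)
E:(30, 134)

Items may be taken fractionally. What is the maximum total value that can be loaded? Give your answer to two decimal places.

403.00

Greedy by value/weight ratio, highest first.
Ratios (sorted): A 31.40, D 8.19, B 5.50, E 4.47, C 2.66
take A (5 @ 157); take D (26 @ 213); take 6/20 of B → 33.00. Capacity used 37/37.
Total value = 403.00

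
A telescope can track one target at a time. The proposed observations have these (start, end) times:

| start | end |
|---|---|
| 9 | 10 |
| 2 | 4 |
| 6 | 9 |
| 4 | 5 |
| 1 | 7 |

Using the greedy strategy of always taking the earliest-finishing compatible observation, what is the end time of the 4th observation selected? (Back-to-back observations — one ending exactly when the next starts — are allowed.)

10

Sort by end time and greedily take each interval whose start is ≥ the last chosen end.
By end time: (2,4), (4,5), (1,7), (6,9), (9,10).
Pick (2,4); next start ≥ 4 → (4,5); next start ≥ 5 → (6,9); next start ≥ 9 → (9,10).
Selected: (2,4) (4,5) (6,9) (9,10)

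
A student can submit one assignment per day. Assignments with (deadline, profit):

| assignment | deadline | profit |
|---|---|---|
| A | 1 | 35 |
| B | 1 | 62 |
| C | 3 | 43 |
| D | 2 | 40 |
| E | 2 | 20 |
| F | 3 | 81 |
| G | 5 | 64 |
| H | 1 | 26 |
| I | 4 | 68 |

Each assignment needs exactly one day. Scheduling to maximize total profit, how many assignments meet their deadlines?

5

Sort by profit descending; place each in the latest free slot ≤ its deadline.
Profit order: F=81 I=68 G=64 B=62 C=43 D=40 A=35 H=26 E=20
Assign: F→slot 3, I→slot 4, G→slot 5, B→slot 1, C→slot 2, D skipped, A skipped, H skipped, E skipped.
Slots: [1:B] [2:C] [3:F] [4:I] [5:G]
5 of 9 scheduled.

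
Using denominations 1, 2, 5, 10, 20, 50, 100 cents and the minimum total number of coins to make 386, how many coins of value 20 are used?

1

Use the largest denomination that fits, subtract, and repeat.
386 = 3×100 + 1×50 + 1×20 + 1×10 + 1×5 + 1×1
Count of 20: 1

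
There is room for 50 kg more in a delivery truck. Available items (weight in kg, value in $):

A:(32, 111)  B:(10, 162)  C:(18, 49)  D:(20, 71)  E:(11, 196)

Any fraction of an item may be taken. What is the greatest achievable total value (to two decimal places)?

Greedy by value/weight ratio, highest first.
Ratios (sorted): E 17.82, B 16.20, D 3.55, A 3.47, C 2.72
take E (11 @ 196); take B (10 @ 162); take D (20 @ 71); take 9/32 of A → 31.22. Capacity used 50/50.
Total value = 460.22

460.22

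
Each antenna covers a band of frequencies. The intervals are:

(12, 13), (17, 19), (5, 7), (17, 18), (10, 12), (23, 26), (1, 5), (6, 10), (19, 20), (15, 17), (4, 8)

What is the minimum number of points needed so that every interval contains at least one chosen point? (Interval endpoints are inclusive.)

Sorted: [1,5] [5,7] [4,8] [6,10] [10,12] [12,13] [15,17] [17,18] [17,19] [19,20] [23,26]
{[1,5],[5,7],[4,8]} hit by 5; {[6,10],[10,12]} hit by 10; {[12,13]} hit by 13; {[15,17],[17,18],[17,19]} hit by 17; {[19,20]} hit by 20; {[23,26]} hit by 26.
Points: 5, 10, 13, 17, 20, 26 (6 total).

6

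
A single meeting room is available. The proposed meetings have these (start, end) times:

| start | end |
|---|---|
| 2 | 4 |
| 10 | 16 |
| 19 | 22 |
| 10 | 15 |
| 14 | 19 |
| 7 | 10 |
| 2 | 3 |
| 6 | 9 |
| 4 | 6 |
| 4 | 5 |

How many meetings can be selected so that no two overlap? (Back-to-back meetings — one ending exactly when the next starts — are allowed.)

5

Order by finish time; keep every interval that doesn't clash with the previous kept one.
By end time: (2,3), (2,4), (4,5), (4,6), (6,9), (7,10), (10,15), (10,16), (14,19), (19,22).
Pick (2,3); next start ≥ 3 → (4,5); next start ≥ 5 → (6,9); next start ≥ 9 → (10,15); next start ≥ 15 → (19,22).
Selected 5 meetings.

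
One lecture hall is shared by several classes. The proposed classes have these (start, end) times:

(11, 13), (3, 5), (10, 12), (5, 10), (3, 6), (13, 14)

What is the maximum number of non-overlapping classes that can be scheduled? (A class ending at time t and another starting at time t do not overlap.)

Order by finish time; keep every interval that doesn't clash with the previous kept one.
Sorted by end: (3,5)  (3,6)  (5,10)  (10,12)  (11,13)  (13,14)
take (3,5); take (5,10); take (10,12); skip (11,13); take (13,14).
Selected 4 classes.

4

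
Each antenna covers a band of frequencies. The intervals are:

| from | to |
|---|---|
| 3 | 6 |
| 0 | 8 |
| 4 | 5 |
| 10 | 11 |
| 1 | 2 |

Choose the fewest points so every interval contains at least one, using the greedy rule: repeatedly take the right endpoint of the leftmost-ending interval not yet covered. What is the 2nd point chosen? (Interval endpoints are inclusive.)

Sorted: [1,2] [4,5] [3,6] [0,8] [10,11]
{[1,2]} hit by 2; {[4,5],[3,6],[0,8]} hit by 5; {[10,11]} hit by 11.
Points: 2, 5, 11 (3 total).

5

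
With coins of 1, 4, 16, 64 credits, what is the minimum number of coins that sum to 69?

69 − 1×64→5 − 1×4→1 − 1×1→0
Total coins = 1 + 1 + 1 = 3

3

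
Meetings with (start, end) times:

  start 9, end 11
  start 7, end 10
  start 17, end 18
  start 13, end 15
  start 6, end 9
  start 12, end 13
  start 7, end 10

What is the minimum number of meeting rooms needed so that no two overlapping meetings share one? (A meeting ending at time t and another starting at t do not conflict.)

The answer is the maximum number of intervals overlapping at any instant.
Events (time:±→running): 6:+→1 7:+→2 7:+→3 … peak 3.

3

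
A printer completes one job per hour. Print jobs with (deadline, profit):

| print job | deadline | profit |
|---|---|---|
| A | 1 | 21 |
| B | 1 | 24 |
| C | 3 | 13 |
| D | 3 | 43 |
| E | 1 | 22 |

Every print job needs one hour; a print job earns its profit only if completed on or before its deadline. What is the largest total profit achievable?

Take jobs in profit order; each goes to the latest open slot no later than its deadline.
Profit order: D=43 B=24 E=22 A=21 C=13
Assign: D→slot 3, B→slot 1, E skipped, A skipped, C→slot 2.
Slots: [1:B] [2:C] [3:D]
Profit = 24 + 13 + 43 = 80

80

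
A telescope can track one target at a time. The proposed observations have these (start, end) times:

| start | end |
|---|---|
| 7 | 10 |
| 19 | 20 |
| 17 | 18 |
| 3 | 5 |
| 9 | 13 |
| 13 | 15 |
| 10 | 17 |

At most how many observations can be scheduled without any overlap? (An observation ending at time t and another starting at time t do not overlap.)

5

Greedy by earliest finish: after sorting by end time, pick each interval compatible with the last pick.
Sorted by end: (3,5)  (7,10)  (9,13)  (13,15)  (10,17)  (17,18)  (19,20)
take (3,5); take (7,10); take (13,15); take (17,18); take (19,20).
Selected 5 observations.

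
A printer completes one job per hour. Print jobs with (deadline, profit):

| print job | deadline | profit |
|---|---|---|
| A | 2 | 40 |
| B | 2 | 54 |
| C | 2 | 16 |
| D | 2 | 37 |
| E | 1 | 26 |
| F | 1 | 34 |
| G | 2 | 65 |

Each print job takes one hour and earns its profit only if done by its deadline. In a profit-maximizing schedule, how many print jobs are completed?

2

Sort by profit descending; place each in the latest free slot ≤ its deadline.
By profit: G(d2,65), B(d2,54), A(d2,40), D(d2,37), F(d1,34), E(d1,26), C(d2,16)
G→slot 2; B→slot 1; A skipped; D skipped; F skipped; E skipped; C skipped.
2 of 7 scheduled.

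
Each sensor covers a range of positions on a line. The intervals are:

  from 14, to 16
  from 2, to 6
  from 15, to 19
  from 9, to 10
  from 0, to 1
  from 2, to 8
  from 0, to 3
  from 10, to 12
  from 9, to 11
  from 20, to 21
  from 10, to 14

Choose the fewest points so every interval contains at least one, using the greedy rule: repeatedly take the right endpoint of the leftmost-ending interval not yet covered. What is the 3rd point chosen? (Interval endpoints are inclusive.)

10

Sort by right endpoint; whenever an interval is uncovered, place a point at its right end.
Sorted: [0,1] [0,3] [2,6] [2,8] [9,10] [9,11] [10,12] [10,14] [14,16] [15,19] [20,21]
{[0,1],[0,3]} hit by 1; {[2,6],[2,8]} hit by 6; {[9,10],[9,11],[10,12],[10,14]} hit by 10; {[14,16],[15,19]} hit by 16; {[20,21]} hit by 21.
Points: 1, 6, 10, 16, 21 (5 total).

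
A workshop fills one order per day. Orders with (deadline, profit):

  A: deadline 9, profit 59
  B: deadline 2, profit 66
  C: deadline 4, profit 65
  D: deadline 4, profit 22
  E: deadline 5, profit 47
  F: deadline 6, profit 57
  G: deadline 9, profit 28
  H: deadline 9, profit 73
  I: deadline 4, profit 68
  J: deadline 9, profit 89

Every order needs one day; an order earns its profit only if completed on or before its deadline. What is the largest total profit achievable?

552

Take jobs in profit order; each goes to the latest open slot no later than its deadline.
By profit: J(d9,89), H(d9,73), I(d4,68), B(d2,66), C(d4,65), A(d9,59), F(d6,57), E(d5,47), G(d9,28), D(d4,22)
J→slot 9; H→slot 8; I→slot 4; B→slot 2; C→slot 3; A→slot 7; F→slot 6; E→slot 5; G→slot 1; D skipped.
Profit = 28 + 66 + 65 + 68 + 47 + 57 + 59 + 73 + 89 = 552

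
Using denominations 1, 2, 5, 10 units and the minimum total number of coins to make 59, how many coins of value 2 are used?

59 − 5×10→9 − 1×5→4 − 2×2→0
Count of 2: 2

2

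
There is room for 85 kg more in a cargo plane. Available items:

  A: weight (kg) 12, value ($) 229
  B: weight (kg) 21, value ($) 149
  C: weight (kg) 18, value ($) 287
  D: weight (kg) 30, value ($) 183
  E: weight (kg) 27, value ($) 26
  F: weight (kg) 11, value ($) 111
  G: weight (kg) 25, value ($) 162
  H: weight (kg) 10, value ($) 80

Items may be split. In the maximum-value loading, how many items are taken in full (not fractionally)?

5

Order: A (229/12=19.08) > C (287/18=15.94) > F (111/11=10.09) > H (80/10=8.00) > B (149/21=7.10) > G (162/25=6.48) > D (183/30=6.10) > E (26/27=0.96)
Fill: take A (12 @ 229) → take C (18 @ 287) → take F (11 @ 111) → take H (10 @ 80) → take B (21 @ 149) → take 13/25 of G → 84.24; 85/85 used.
5 item(s) taken whole; one partial (take 13/25 of G).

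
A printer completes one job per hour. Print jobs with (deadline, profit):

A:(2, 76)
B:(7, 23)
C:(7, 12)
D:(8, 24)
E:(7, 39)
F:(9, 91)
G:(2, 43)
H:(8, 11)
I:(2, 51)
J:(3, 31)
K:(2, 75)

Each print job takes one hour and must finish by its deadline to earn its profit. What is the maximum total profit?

Profit order: F=91 A=76 K=75 I=51 G=43 E=39 J=31 D=24 B=23 C=12 H=11
Assign: F→slot 9, A→slot 2, K→slot 1, I skipped, G skipped, E→slot 7, J→slot 3, D→slot 8, B→slot 6, C→slot 5, H→slot 4.
Slots: [1:K] [2:A] [3:J] [4:H] [5:C] [6:B] [7:E] [8:D] [9:F]
Profit = 75 + 76 + 31 + 11 + 12 + 23 + 39 + 24 + 91 = 382

382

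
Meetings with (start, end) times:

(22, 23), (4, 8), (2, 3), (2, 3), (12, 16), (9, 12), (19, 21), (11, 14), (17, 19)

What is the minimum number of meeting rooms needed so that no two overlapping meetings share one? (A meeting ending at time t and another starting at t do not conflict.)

The answer is the maximum number of intervals overlapping at any instant.
starts: [2, 2, 4, 9, 11, 12, 17, 19, 22]
ends:   [3, 3, 8, 12, 14, 16, 19, 21, 23]
s2→1 s2→2  — peak 2.

2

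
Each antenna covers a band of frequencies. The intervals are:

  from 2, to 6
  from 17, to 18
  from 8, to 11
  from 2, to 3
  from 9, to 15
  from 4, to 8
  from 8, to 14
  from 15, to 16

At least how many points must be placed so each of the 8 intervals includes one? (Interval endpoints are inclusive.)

4

By right end: [2,3]  [2,6]  [4,8]  [8,11]  [8,14]  [9,15]  [15,16]  [17,18]
[2,3] uncovered → point at 3; [4,8] uncovered → point at 8; [9,15] uncovered → point at 15; [17,18] uncovered → point at 18.
Points: 3, 8, 15, 18 (4 total).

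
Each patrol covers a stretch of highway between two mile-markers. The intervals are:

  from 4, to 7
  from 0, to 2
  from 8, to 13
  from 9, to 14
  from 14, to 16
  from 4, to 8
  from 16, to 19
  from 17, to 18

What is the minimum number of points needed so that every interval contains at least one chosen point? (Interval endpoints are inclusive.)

Sort by right endpoint; whenever an interval is uncovered, place a point at its right end.
By right end: [0,2]  [4,7]  [4,8]  [8,13]  [9,14]  [14,16]  [17,18]  [16,19]
[0,2] uncovered → point at 2; [4,7] uncovered → point at 7; [8,13] uncovered → point at 13; [14,16] uncovered → point at 16; [17,18] uncovered → point at 18.
Points: 2, 7, 13, 16, 18 (5 total).

5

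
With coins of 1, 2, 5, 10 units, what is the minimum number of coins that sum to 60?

60 = 6×10
Total coins = 6 = 6

6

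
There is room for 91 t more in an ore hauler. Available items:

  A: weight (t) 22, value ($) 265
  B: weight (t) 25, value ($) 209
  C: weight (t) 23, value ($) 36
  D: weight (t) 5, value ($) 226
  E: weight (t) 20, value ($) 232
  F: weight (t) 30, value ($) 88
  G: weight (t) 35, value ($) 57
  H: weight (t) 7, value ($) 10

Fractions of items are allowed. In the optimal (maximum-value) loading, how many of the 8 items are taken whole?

Greedy by value/weight ratio, highest first.
Ratios (sorted): D 45.20, A 12.05, E 11.60, B 8.36, F 2.93, G 1.63, C 1.57, H 1.43
take D (5 @ 226); take A (22 @ 265); take E (20 @ 232); take B (25 @ 209); take 19/30 of F → 55.73. Capacity used 91/91.
4 item(s) taken whole; one partial (take 19/30 of F).

4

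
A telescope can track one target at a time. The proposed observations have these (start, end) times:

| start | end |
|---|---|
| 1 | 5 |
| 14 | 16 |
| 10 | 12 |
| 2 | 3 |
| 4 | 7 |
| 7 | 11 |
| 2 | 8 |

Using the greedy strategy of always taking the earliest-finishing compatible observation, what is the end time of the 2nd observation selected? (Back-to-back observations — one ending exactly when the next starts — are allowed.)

7

By end time: (2,3), (1,5), (4,7), (2,8), (7,11), (10,12), (14,16).
Pick (2,3); next start ≥ 3 → (4,7); next start ≥ 7 → (7,11); next start ≥ 11 → (14,16).
Selected: (2,3) (4,7) (7,11) (14,16)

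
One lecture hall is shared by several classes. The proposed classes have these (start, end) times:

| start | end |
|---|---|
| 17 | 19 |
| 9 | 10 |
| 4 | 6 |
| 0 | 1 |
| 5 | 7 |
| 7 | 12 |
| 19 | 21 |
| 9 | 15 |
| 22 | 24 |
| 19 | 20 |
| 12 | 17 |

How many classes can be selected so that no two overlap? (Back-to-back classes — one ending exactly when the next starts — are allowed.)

7

By end time: (0,1), (4,6), (5,7), (9,10), (7,12), (9,15), (12,17), (17,19), (19,20), (19,21), (22,24).
Pick (0,1); next start ≥ 1 → (4,6); next start ≥ 6 → (9,10); next start ≥ 10 → (12,17); next start ≥ 17 → (17,19); next start ≥ 19 → (19,20); next start ≥ 20 → (22,24).
Selected 7 classes.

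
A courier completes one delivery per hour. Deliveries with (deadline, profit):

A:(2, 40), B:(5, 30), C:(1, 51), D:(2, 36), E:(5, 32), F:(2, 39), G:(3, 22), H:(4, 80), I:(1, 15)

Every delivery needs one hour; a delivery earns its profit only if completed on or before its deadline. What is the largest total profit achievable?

Sort by profit descending; place each in the latest free slot ≤ its deadline.
By profit: H(d4,80), C(d1,51), A(d2,40), F(d2,39), D(d2,36), E(d5,32), B(d5,30), G(d3,22), I(d1,15)
H→slot 4; C→slot 1; A→slot 2; F skipped; D skipped; E→slot 5; B→slot 3; G skipped; I skipped.
Profit = 51 + 40 + 30 + 80 + 32 = 233

233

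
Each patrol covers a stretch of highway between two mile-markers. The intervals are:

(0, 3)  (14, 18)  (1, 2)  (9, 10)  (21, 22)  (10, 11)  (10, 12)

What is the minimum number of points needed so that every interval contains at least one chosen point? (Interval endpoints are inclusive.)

Process intervals by earliest right end; each time one isn't hit yet, stab at its right endpoint.
Sorted: [1,2] [0,3] [9,10] [10,11] [10,12] [14,18] [21,22]
{[1,2],[0,3]} hit by 2; {[9,10],[10,11],[10,12]} hit by 10; {[14,18]} hit by 18; {[21,22]} hit by 22.
Points: 2, 10, 18, 22 (4 total).

4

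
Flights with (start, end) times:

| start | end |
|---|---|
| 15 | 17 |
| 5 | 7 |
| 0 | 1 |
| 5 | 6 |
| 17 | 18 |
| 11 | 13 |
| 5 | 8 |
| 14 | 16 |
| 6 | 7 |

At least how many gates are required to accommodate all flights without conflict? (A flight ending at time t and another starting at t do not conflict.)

The answer is the maximum number of intervals overlapping at any instant.
Events (time:±→running): 0:+→1 1:-→0 5:+→1 5:+→2 5:+→3 … peak 3.

3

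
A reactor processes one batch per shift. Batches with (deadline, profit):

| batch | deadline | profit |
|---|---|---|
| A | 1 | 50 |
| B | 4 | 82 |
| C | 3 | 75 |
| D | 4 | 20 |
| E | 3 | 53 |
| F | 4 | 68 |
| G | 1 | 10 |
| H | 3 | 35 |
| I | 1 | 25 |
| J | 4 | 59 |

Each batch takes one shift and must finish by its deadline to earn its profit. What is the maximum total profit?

Profit order: B=82 C=75 F=68 J=59 E=53 A=50 H=35 I=25 D=20 G=10
Assign: B→slot 4, C→slot 3, F→slot 2, J→slot 1, E skipped, A skipped, H skipped, I skipped, D skipped, G skipped.
Slots: [1:J] [2:F] [3:C] [4:B]
Profit = 59 + 68 + 75 + 82 = 284

284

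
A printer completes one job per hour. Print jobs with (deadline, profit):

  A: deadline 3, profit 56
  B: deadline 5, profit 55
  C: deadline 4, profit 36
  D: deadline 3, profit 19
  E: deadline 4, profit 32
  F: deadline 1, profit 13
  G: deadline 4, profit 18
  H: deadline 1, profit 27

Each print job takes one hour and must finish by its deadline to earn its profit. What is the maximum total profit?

206

Sort by profit descending; place each in the latest free slot ≤ its deadline.
By profit: A(d3,56), B(d5,55), C(d4,36), E(d4,32), H(d1,27), D(d3,19), G(d4,18), F(d1,13)
A→slot 3; B→slot 5; C→slot 4; E→slot 2; H→slot 1; D skipped; G skipped; F skipped.
Profit = 27 + 32 + 56 + 36 + 55 = 206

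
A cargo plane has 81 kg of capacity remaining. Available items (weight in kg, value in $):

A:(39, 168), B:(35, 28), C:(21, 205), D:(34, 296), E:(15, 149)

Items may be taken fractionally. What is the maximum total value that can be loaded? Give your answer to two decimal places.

Greedy by value/weight ratio, highest first.
Order: E (149/15=9.93) > C (205/21=9.76) > D (296/34=8.71) > A (168/39=4.31) > B (28/35=0.80)
Fill: take E (15 @ 149) → take C (21 @ 205) → take D (34 @ 296) → take 11/39 of A → 47.38; 81/81 used.
Total value = 697.38

697.38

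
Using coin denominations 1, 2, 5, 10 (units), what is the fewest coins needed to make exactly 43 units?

43 − 4×10→3 − 1×2→1 − 1×1→0
Total coins = 4 + 1 + 1 = 6

6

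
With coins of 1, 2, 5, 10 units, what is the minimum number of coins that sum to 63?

8

63 − 6×10→3 − 1×2→1 − 1×1→0
Total coins = 6 + 1 + 1 = 8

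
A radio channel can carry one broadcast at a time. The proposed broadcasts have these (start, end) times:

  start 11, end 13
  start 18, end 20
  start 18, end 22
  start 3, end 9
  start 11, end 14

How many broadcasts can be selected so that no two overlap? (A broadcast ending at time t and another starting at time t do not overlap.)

By end time: (3,9), (11,13), (11,14), (18,20), (18,22).
Pick (3,9); next start ≥ 9 → (11,13); next start ≥ 13 → (18,20).
Selected 3 broadcasts.

3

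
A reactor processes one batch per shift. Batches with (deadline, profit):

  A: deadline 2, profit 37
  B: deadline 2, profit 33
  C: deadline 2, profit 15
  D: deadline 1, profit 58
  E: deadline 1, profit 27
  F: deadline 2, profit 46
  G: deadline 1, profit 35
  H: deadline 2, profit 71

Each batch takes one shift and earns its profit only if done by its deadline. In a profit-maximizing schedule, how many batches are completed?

2

Profit order: H=71 D=58 F=46 A=37 G=35 B=33 E=27 C=15
Assign: H→slot 2, D→slot 1, F skipped, A skipped, G skipped, B skipped, E skipped, C skipped.
Slots: [1:D] [2:H]
2 of 8 scheduled.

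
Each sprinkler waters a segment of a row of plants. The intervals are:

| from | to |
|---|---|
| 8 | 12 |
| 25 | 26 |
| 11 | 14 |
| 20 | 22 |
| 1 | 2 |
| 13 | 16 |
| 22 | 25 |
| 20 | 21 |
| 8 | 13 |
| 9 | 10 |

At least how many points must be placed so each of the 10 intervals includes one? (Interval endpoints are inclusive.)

5

Sort by right endpoint; whenever an interval is uncovered, place a point at its right end.
By right end: [1,2]  [9,10]  [8,12]  [8,13]  [11,14]  [13,16]  [20,21]  [20,22]  [22,25]  [25,26]
[1,2] uncovered → point at 2; [9,10] uncovered → point at 10; [11,14] uncovered → point at 14; [20,21] uncovered → point at 21; [22,25] uncovered → point at 25.
Points: 2, 10, 14, 21, 25 (5 total).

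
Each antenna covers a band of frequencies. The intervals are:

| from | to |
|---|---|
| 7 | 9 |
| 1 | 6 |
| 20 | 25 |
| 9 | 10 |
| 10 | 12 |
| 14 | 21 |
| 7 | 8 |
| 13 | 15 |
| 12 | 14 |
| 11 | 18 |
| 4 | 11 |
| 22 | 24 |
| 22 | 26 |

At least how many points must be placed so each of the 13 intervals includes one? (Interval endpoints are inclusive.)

5

Process intervals by earliest right end; each time one isn't hit yet, stab at its right endpoint.
By right end: [1,6]  [7,8]  [7,9]  [9,10]  [4,11]  [10,12]  [12,14]  [13,15]  [11,18]  [14,21]  [22,24]  [20,25]  [22,26]
[1,6] uncovered → point at 6; [7,8] uncovered → point at 8; [9,10] uncovered → point at 10; [12,14] uncovered → point at 14; [22,24] uncovered → point at 24.
Points: 6, 8, 10, 14, 24 (5 total).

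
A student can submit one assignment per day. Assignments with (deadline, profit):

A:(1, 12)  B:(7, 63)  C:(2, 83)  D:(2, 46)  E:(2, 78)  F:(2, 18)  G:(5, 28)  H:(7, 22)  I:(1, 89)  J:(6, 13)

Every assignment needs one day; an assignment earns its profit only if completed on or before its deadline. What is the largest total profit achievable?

298

By profit: I(d1,89), C(d2,83), E(d2,78), B(d7,63), D(d2,46), G(d5,28), H(d7,22), F(d2,18), J(d6,13), A(d1,12)
I→slot 1; C→slot 2; E skipped; B→slot 7; D skipped; G→slot 5; H→slot 6; F skipped; J→slot 4; A skipped.
Profit = 89 + 83 + 13 + 28 + 22 + 63 = 298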